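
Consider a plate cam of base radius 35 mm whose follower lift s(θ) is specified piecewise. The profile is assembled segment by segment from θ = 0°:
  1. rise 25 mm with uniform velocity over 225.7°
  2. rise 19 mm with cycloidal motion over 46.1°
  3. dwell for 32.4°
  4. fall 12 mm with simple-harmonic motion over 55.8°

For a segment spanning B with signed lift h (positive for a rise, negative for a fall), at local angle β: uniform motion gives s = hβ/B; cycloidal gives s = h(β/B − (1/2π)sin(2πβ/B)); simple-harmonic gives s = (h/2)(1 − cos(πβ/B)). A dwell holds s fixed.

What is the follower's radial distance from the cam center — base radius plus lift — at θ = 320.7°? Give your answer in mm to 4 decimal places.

seg 1 [0°–225.7°] uniform, h=25: full span → s += 25 → s = 25.0000
seg 2 [225.7°–271.8°] cycloidal, h=19: full span → s += 19 → s = 44.0000
seg 3 [271.8°–304.2°] dwell: s stays 44.0000
seg 4 [304.2°–360°] simple-harmonic, h=-12: θ=320.7° here. β=16.5, B=55.8. -12/2·(1 − cos(π·0.2957)) = -2.4080 → s = 41.5920
radial distance = base radius + s = 35 + 41.5920 = 76.5920

76.5920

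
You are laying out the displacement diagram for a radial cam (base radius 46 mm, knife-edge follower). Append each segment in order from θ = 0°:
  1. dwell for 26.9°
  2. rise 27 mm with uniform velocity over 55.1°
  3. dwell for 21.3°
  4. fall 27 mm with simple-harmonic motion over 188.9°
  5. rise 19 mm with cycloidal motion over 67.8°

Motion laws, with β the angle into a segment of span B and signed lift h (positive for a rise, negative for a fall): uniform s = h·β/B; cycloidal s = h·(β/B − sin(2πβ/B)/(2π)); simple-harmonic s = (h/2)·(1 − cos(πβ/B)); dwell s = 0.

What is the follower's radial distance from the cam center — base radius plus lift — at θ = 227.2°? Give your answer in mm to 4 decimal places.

seg 1 [0°–26.9°] dwell: s stays 0.0000
seg 2 [26.9°–82°] uniform, h=27: full span → s += 27 → s = 27.0000
seg 3 [82°–103.3°] dwell: s stays 27.0000
seg 4 [103.3°–292.2°] simple-harmonic, h=-27: θ=227.2° here. β=123.9, B=188.9. -27/2·(1 − cos(π·0.6559)) = -19.8509 → s = 7.1491
radial distance = base radius + s = 46 + 7.1491 = 53.1491

53.1491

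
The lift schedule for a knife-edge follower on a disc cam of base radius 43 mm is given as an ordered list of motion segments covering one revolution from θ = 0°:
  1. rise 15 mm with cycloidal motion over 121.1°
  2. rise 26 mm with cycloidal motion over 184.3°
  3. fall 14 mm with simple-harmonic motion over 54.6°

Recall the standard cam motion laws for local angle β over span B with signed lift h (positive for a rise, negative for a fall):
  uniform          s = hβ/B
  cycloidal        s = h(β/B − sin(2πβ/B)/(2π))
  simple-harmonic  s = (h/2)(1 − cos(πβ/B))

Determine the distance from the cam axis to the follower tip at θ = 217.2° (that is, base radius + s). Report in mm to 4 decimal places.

seg 1 [0°–121.1°] cycloidal, h=15: full span → s += 15 → s = 15.0000
seg 2 [121.1°–305.4°] cycloidal, h=26: θ=217.2° here. β=96.1, B=184.3. 26·(0.5214 − sin(2π·0.5214)/(2π)) = 14.1128 → s = 29.1128
radial distance = base radius + s = 43 + 29.1128 = 72.1128

72.1128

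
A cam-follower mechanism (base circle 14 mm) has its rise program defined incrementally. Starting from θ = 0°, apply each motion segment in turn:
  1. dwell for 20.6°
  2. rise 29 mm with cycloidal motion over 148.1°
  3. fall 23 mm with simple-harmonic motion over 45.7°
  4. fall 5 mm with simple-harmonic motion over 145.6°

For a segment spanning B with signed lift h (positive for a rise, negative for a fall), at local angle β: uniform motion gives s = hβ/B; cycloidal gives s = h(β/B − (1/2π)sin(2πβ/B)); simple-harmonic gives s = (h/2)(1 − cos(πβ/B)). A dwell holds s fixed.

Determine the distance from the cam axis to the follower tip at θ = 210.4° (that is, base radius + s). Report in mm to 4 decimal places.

seg 1 [0°–20.6°] dwell: s stays 0.0000
seg 2 [20.6°–168.7°] cycloidal, h=29: full span → s += 29 → s = 29.0000
seg 3 [168.7°–214.4°] simple-harmonic, h=-23: θ=210.4° here. β=41.7, B=45.7. -23/2·(1 − cos(π·0.9125)) = -22.5680 → s = 6.4320
radial distance = base radius + s = 14 + 6.4320 = 20.4320

20.4320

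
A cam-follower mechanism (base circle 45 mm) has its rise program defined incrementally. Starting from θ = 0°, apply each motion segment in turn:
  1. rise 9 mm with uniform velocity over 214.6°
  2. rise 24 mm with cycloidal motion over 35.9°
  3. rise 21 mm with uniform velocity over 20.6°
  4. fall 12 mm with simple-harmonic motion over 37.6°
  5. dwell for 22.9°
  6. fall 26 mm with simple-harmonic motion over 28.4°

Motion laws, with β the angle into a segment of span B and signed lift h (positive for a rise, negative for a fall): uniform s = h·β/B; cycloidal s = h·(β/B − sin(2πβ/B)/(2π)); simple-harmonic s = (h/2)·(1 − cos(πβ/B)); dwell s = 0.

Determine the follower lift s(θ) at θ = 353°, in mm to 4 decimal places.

seg 1 [0°–214.6°] uniform, h=9: full span → s += 9 → s = 9.0000
seg 2 [214.6°–250.5°] cycloidal, h=24: full span → s += 24 → s = 33.0000
seg 3 [250.5°–271.1°] uniform, h=21: full span → s += 21 → s = 54.0000
seg 4 [271.1°–308.7°] simple-harmonic, h=-12: full span → s += -12 → s = 42.0000
seg 5 [308.7°–331.6°] dwell: s stays 42.0000
seg 6 [331.6°–360°] simple-harmonic, h=-26: θ=353° here. β=21.4, B=28.4. -26/2·(1 − cos(π·0.7535)) = -22.2935 → s = 19.7065

19.7065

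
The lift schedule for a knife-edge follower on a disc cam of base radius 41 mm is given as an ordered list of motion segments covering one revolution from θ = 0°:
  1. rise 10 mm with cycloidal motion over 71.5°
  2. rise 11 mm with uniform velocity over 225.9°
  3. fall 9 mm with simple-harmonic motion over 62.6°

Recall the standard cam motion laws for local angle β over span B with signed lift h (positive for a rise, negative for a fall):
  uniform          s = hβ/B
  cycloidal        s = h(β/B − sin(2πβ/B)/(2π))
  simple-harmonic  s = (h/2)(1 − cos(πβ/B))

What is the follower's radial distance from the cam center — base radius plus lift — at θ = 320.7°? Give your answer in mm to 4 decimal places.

seg 1 [0°–71.5°] cycloidal, h=10: full span → s += 10 → s = 10.0000
seg 2 [71.5°–297.4°] uniform, h=11: full span → s += 11 → s = 21.0000
seg 3 [297.4°–360°] simple-harmonic, h=-9: θ=320.7° here. β=23.3, B=62.6. -9/2·(1 − cos(π·0.3722)) = -2.7415 → s = 18.2585
radial distance = base radius + s = 41 + 18.2585 = 59.2585

59.2585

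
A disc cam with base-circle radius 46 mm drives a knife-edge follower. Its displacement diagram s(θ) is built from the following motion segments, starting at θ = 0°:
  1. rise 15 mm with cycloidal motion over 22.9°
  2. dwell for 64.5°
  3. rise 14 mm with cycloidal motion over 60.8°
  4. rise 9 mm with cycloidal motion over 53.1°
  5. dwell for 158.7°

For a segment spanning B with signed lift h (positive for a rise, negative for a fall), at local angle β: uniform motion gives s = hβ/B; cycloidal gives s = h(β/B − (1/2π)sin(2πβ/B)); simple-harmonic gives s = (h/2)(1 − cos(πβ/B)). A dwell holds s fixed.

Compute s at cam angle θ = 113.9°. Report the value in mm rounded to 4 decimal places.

seg 1 [0°–22.9°] cycloidal, h=15: full span → s += 15 → s = 15.0000
seg 2 [22.9°–87.4°] dwell: s stays 15.0000
seg 3 [87.4°–148.2°] cycloidal, h=14: θ=113.9° here. β=26.5, B=60.8. 14·(0.4359 − sin(2π·0.4359)/(2π)) = 5.2281 → s = 20.2281

20.2281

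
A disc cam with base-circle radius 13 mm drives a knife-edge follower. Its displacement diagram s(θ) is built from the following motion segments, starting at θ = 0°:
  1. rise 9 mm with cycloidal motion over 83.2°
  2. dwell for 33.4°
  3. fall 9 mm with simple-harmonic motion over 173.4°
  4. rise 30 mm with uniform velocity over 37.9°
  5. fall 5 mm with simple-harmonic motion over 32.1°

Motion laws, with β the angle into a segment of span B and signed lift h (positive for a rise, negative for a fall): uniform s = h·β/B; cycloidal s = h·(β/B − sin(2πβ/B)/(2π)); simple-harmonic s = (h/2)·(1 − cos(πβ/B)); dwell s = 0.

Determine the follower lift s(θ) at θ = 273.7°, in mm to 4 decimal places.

seg 1 [0°–83.2°] cycloidal, h=9: full span → s += 9 → s = 9.0000
seg 2 [83.2°–116.6°] dwell: s stays 9.0000
seg 3 [116.6°–290°] simple-harmonic, h=-9: θ=273.7° here. β=157.1, B=173.4. -9/2·(1 − cos(π·0.9060)) = -8.8052 → s = 0.1948

0.1948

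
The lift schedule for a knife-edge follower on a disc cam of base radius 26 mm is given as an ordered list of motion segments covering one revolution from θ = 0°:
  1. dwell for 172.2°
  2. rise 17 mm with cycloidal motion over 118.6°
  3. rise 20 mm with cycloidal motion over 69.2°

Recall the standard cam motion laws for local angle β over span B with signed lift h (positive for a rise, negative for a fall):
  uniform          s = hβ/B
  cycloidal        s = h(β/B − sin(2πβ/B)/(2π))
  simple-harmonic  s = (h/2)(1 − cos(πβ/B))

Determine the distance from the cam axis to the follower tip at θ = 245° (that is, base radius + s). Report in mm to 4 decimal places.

seg 1 [0°–172.2°] dwell: s stays 0.0000
seg 2 [172.2°–290.8°] cycloidal, h=17: θ=245° here. β=72.8, B=118.6. 17·(0.6138 − sin(2π·0.6138)/(2π)) = 12.2094 → s = 12.2094
radial distance = base radius + s = 26 + 12.2094 = 38.2094

38.2094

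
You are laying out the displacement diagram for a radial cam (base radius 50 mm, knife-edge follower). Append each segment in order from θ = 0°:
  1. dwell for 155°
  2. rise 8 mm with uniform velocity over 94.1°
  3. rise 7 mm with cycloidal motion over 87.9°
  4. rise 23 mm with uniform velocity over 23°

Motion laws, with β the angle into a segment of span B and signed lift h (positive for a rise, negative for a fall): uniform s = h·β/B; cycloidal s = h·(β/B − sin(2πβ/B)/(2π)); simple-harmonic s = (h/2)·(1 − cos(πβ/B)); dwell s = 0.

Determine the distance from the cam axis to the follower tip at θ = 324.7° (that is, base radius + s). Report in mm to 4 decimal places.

seg 1 [0°–155°] dwell: s stays 0.0000
seg 2 [155°–249.1°] uniform, h=8: full span → s += 8 → s = 8.0000
seg 3 [249.1°–337°] cycloidal, h=7: θ=324.7° here. β=75.6, B=87.9. 7·(0.8601 − sin(2π·0.8601)/(2π)) = 6.8786 → s = 14.8786
radial distance = base radius + s = 50 + 14.8786 = 64.8786

64.8786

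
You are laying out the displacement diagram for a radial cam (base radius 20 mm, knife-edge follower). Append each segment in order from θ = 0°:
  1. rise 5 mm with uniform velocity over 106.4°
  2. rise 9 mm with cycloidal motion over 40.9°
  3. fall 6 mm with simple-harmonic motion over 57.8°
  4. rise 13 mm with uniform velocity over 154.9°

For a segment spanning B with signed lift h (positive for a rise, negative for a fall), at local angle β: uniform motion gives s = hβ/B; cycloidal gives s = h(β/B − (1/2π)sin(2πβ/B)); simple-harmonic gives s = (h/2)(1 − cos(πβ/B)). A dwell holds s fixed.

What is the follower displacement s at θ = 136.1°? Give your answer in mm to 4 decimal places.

seg 1 [0°–106.4°] uniform, h=5: full span → s += 5 → s = 5.0000
seg 2 [106.4°–147.3°] cycloidal, h=9: θ=136.1° here. β=29.7, B=40.9. 9·(0.7262 − sin(2π·0.7262)/(2π)) = 7.9518 → s = 12.9518

12.9518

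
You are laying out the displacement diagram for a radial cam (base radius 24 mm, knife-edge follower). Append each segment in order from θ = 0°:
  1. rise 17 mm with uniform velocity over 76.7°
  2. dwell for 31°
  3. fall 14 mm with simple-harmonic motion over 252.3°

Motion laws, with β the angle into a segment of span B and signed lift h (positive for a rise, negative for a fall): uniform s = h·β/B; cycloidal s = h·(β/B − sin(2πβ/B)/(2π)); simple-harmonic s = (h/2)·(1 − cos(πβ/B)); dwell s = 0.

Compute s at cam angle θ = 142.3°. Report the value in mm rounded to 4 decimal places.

seg 1 [0°–76.7°] uniform, h=17: full span → s += 17 → s = 17.0000
seg 2 [76.7°–107.7°] dwell: s stays 17.0000
seg 3 [107.7°–360°] simple-harmonic, h=-14: θ=142.3° here. β=34.6, B=252.3. -14/2·(1 − cos(π·0.1371)) = -0.6397 → s = 16.3603

16.3603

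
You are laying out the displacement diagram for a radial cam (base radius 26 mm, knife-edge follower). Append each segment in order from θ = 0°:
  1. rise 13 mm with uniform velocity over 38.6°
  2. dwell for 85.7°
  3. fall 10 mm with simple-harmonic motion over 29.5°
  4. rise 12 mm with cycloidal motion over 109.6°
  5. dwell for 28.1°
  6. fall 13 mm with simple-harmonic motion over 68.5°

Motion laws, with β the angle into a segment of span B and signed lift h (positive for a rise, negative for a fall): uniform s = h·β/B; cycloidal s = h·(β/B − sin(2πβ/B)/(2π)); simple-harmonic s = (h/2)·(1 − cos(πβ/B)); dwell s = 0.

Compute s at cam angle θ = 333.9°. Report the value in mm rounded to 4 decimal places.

seg 1 [0°–38.6°] uniform, h=13: full span → s += 13 → s = 13.0000
seg 2 [38.6°–124.3°] dwell: s stays 13.0000
seg 3 [124.3°–153.8°] simple-harmonic, h=-10: full span → s += -10 → s = 3.0000
seg 4 [153.8°–263.4°] cycloidal, h=12: full span → s += 12 → s = 15.0000
seg 5 [263.4°–291.5°] dwell: s stays 15.0000
seg 6 [291.5°–360°] simple-harmonic, h=-13: θ=333.9° here. β=42.4, B=68.5. -13/2·(1 − cos(π·0.6190)) = -8.8734 → s = 6.1266

6.1266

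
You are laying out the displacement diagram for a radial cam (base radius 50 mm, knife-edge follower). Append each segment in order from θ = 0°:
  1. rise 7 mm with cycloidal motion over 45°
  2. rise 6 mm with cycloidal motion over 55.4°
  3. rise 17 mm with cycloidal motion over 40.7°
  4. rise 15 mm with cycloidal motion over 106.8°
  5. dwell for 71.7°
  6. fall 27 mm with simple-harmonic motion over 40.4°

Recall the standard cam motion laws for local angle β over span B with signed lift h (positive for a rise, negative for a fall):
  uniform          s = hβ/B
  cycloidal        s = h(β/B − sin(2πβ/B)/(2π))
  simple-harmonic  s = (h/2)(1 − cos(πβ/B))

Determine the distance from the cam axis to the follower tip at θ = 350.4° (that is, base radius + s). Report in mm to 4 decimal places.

seg 1 [0°–45°] cycloidal, h=7: full span → s += 7 → s = 7.0000
seg 2 [45°–100.4°] cycloidal, h=6: full span → s += 6 → s = 13.0000
seg 3 [100.4°–141.1°] cycloidal, h=17: full span → s += 17 → s = 30.0000
seg 4 [141.1°–247.9°] cycloidal, h=15: full span → s += 15 → s = 45.0000
seg 5 [247.9°–319.6°] dwell: s stays 45.0000
seg 6 [319.6°–360°] simple-harmonic, h=-27: θ=350.4° here. β=30.8, B=40.4. -27/2·(1 − cos(π·0.7624)) = -23.4098 → s = 21.5902
radial distance = base radius + s = 50 + 21.5902 = 71.5902

71.5902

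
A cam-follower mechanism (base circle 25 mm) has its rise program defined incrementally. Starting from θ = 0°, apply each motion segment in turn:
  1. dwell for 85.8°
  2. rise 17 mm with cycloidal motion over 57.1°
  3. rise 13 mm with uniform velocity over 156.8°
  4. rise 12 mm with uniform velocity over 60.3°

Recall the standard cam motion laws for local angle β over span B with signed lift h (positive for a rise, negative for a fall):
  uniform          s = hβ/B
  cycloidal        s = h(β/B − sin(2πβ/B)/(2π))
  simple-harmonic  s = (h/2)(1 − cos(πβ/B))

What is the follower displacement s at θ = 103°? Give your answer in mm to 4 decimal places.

seg 1 [0°–85.8°] dwell: s stays 0.0000
seg 2 [85.8°–142.9°] cycloidal, h=17: θ=103° here. β=17.2, B=57.1. 17·(0.3012 − sin(2π·0.3012)/(2π)) = 2.5541 → s = 2.5541

2.5541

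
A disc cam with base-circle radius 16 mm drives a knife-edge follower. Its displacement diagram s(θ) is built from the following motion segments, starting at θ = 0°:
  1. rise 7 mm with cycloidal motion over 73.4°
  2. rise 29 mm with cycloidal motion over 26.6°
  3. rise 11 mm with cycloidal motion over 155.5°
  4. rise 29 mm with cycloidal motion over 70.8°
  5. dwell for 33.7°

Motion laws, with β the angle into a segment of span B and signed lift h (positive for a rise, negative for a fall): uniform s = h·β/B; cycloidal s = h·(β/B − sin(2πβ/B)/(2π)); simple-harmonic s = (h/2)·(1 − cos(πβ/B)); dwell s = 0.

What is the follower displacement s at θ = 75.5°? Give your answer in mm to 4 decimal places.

seg 1 [0°–73.4°] cycloidal, h=7: full span → s += 7 → s = 7.0000
seg 2 [73.4°–100°] cycloidal, h=29: θ=75.5° here. β=2.1, B=26.6. 29·(0.0789 − sin(2π·0.0789)/(2π)) = 0.0927 → s = 7.0927

7.0927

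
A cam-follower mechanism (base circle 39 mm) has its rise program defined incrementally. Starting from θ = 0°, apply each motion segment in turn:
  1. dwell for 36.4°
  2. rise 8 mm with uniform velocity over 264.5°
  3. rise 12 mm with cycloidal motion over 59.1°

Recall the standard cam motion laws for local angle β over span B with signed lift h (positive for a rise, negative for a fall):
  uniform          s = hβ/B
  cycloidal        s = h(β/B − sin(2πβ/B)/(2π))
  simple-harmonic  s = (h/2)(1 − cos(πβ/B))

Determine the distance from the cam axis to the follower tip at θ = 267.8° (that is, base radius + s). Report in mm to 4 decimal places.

seg 1 [0°–36.4°] dwell: s stays 0.0000
seg 2 [36.4°–300.9°] uniform, h=8: θ=267.8° here. β=231.4, B=264.5. 8·231.4/264.5 = 6.9989 → s = 6.9989
radial distance = base radius + s = 39 + 6.9989 = 45.9989

45.9989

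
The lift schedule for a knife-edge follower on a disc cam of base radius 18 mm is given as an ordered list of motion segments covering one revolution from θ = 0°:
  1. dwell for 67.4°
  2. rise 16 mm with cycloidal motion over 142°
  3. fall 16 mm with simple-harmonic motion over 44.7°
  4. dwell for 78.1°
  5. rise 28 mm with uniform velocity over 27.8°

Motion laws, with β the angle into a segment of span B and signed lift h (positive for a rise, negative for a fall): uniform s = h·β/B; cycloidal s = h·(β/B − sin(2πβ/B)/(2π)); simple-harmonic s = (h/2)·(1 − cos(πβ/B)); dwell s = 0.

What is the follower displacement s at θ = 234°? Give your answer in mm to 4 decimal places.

seg 1 [0°–67.4°] dwell: s stays 0.0000
seg 2 [67.4°–209.4°] cycloidal, h=16: full span → s += 16 → s = 16.0000
seg 3 [209.4°–254.1°] simple-harmonic, h=-16: θ=234° here. β=24.6, B=44.7. -16/2·(1 − cos(π·0.5503)) = -9.2598 → s = 6.7402

6.7402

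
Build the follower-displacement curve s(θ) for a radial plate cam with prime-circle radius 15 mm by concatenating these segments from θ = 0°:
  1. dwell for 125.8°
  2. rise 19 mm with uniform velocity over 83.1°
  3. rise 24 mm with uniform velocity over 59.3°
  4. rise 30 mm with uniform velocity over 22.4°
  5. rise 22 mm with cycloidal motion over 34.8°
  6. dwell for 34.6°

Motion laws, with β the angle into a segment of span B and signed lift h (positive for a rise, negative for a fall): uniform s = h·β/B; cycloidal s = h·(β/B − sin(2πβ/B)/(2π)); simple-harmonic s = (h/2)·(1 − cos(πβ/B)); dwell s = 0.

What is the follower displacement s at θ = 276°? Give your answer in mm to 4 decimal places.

seg 1 [0°–125.8°] dwell: s stays 0.0000
seg 2 [125.8°–208.9°] uniform, h=19: full span → s += 19 → s = 19.0000
seg 3 [208.9°–268.2°] uniform, h=24: full span → s += 24 → s = 43.0000
seg 4 [268.2°–290.6°] uniform, h=30: θ=276° here. β=7.8, B=22.4. 30·7.8/22.4 = 10.4464 → s = 53.4464

53.4464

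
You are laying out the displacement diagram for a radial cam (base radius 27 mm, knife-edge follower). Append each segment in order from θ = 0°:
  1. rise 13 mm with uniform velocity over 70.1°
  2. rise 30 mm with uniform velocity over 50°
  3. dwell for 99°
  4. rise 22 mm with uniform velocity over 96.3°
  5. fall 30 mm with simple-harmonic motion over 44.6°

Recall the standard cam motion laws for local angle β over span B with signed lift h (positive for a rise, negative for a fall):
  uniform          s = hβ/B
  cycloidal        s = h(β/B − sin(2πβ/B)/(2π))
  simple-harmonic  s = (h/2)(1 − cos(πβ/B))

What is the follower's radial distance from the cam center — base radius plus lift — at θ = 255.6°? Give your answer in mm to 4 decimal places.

seg 1 [0°–70.1°] uniform, h=13: full span → s += 13 → s = 13.0000
seg 2 [70.1°–120.1°] uniform, h=30: full span → s += 30 → s = 43.0000
seg 3 [120.1°–219.1°] dwell: s stays 43.0000
seg 4 [219.1°–315.4°] uniform, h=22: θ=255.6° here. β=36.5, B=96.3. 22·36.5/96.3 = 8.3385 → s = 51.3385
radial distance = base radius + s = 27 + 51.3385 = 78.3385

78.3385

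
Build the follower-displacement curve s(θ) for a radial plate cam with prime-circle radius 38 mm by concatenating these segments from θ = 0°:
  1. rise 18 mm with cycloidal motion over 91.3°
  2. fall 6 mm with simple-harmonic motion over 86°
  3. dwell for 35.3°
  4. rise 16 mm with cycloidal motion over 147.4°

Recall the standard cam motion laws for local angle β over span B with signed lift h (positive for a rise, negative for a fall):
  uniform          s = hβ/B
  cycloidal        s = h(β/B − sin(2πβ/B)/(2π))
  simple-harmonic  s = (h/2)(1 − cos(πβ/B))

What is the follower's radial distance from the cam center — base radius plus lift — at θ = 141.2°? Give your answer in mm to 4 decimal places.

seg 1 [0°–91.3°] cycloidal, h=18: full span → s += 18 → s = 18.0000
seg 2 [91.3°–177.3°] simple-harmonic, h=-6: θ=141.2° here. β=49.9, B=86. -6/2·(1 − cos(π·0.5802)) = -3.7482 → s = 14.2518
radial distance = base radius + s = 38 + 14.2518 = 52.2518

52.2518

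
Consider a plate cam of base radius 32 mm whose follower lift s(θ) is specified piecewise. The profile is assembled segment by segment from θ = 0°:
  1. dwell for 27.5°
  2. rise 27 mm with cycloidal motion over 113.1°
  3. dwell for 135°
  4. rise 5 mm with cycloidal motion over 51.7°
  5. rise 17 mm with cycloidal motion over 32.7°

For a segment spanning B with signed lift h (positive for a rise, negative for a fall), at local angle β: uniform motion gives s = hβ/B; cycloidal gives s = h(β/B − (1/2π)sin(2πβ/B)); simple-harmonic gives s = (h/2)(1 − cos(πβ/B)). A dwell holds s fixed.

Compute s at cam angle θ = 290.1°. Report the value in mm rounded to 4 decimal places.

seg 1 [0°–27.5°] dwell: s stays 0.0000
seg 2 [27.5°–140.6°] cycloidal, h=27: full span → s += 27 → s = 27.0000
seg 3 [140.6°–275.6°] dwell: s stays 27.0000
seg 4 [275.6°–327.3°] cycloidal, h=5: θ=290.1° here. β=14.5, B=51.7. 5·(0.2805 − sin(2π·0.2805)/(2π)) = 0.6211 → s = 27.6211

27.6211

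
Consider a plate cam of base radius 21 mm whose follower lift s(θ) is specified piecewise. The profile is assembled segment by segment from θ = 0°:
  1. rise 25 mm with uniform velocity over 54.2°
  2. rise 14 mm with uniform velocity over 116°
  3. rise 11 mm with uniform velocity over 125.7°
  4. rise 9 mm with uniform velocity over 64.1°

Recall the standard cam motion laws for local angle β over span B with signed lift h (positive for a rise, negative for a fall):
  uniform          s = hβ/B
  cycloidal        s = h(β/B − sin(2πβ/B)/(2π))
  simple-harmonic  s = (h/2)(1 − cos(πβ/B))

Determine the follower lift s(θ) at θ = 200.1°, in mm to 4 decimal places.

seg 1 [0°–54.2°] uniform, h=25: full span → s += 25 → s = 25.0000
seg 2 [54.2°–170.2°] uniform, h=14: full span → s += 14 → s = 39.0000
seg 3 [170.2°–295.9°] uniform, h=11: θ=200.1° here. β=29.9, B=125.7. 11·29.9/125.7 = 2.6165 → s = 41.6165

41.6165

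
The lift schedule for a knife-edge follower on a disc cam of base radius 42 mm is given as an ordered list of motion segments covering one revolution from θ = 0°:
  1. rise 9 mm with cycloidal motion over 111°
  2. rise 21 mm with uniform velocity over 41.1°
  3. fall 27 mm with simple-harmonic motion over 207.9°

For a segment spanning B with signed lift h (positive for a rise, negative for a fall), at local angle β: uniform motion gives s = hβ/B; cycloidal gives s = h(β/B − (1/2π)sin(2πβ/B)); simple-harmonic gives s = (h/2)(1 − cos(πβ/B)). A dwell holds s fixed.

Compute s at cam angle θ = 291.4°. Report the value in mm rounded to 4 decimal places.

seg 1 [0°–111°] cycloidal, h=9: full span → s += 9 → s = 9.0000
seg 2 [111°–152.1°] uniform, h=21: full span → s += 21 → s = 30.0000
seg 3 [152.1°–360°] simple-harmonic, h=-27: θ=291.4° here. β=139.3, B=207.9. -27/2·(1 − cos(π·0.6700)) = -20.3733 → s = 9.6267

9.6267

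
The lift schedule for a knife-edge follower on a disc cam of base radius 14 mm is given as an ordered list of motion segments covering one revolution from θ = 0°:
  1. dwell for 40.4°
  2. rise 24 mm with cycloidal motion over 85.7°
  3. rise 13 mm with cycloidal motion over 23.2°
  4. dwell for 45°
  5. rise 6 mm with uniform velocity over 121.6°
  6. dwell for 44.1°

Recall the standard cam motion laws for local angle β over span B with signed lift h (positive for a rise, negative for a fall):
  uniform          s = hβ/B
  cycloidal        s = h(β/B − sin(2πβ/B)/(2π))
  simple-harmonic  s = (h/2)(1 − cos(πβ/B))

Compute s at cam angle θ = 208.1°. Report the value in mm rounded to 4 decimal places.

seg 1 [0°–40.4°] dwell: s stays 0.0000
seg 2 [40.4°–126.1°] cycloidal, h=24: full span → s += 24 → s = 24.0000
seg 3 [126.1°–149.3°] cycloidal, h=13: full span → s += 13 → s = 37.0000
seg 4 [149.3°–194.3°] dwell: s stays 37.0000
seg 5 [194.3°–315.9°] uniform, h=6: θ=208.1° here. β=13.8, B=121.6. 6·13.8/121.6 = 0.6809 → s = 37.6809

37.6809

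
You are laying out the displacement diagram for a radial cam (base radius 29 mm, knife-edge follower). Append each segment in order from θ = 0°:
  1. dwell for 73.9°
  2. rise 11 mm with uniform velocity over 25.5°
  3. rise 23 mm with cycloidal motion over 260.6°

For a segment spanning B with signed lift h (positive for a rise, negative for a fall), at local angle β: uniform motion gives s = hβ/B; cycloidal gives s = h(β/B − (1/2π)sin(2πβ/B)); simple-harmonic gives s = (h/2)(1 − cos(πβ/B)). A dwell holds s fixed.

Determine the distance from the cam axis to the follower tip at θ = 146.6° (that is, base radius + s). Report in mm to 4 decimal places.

seg 1 [0°–73.9°] dwell: s stays 0.0000
seg 2 [73.9°–99.4°] uniform, h=11: full span → s += 11 → s = 11.0000
seg 3 [99.4°–360°] cycloidal, h=23: θ=146.6° here. β=47.2, B=260.6. 23·(0.1811 − sin(2π·0.1811)/(2π)) = 0.8427 → s = 11.8427
radial distance = base radius + s = 29 + 11.8427 = 40.8427

40.8427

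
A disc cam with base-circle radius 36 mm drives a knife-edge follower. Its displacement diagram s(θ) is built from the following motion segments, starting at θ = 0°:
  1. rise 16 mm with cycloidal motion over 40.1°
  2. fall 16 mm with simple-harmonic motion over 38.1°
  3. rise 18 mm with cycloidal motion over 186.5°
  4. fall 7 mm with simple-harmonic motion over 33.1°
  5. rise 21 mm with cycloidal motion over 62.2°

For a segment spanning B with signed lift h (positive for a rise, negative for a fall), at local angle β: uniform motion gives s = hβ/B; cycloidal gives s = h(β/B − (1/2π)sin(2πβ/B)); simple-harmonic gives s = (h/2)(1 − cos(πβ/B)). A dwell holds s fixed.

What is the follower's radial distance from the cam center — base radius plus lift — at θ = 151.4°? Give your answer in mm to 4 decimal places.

seg 1 [0°–40.1°] cycloidal, h=16: full span → s += 16 → s = 16.0000
seg 2 [40.1°–78.2°] simple-harmonic, h=-16: full span → s += -16 → s = 0.0000
seg 3 [78.2°–264.7°] cycloidal, h=18: θ=151.4° here. β=73.2, B=186.5. 18·(0.3925 − sin(2π·0.3925)/(2π)) = 5.2736 → s = 5.2736
radial distance = base radius + s = 36 + 5.2736 = 41.2736

41.2736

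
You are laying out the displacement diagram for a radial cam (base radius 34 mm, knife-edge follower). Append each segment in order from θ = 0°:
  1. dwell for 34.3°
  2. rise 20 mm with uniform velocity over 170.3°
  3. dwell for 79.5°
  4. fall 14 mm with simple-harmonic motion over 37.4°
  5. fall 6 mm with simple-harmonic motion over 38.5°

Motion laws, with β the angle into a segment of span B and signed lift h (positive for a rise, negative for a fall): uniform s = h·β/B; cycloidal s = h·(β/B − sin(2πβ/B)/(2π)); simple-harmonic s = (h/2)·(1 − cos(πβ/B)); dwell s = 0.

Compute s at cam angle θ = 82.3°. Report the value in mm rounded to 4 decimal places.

seg 1 [0°–34.3°] dwell: s stays 0.0000
seg 2 [34.3°–204.6°] uniform, h=20: θ=82.3° here. β=48, B=170.3. 20·48/170.3 = 5.6371 → s = 5.6371

5.6371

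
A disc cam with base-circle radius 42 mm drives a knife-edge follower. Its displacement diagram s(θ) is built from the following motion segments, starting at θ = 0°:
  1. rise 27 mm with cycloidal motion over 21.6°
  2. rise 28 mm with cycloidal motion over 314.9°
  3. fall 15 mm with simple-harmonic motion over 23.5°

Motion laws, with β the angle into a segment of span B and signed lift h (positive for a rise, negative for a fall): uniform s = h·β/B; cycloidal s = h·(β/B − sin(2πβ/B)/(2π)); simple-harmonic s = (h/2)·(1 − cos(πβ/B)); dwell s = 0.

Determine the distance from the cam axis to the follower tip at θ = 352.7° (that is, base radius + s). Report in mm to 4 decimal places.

seg 1 [0°–21.6°] cycloidal, h=27: full span → s += 27 → s = 27.0000
seg 2 [21.6°–336.5°] cycloidal, h=28: full span → s += 28 → s = 55.0000
seg 3 [336.5°–360°] simple-harmonic, h=-15: θ=352.7° here. β=16.2, B=23.5. -15/2·(1 − cos(π·0.6894)) = -11.7032 → s = 43.2968
radial distance = base radius + s = 42 + 43.2968 = 85.2968

85.2968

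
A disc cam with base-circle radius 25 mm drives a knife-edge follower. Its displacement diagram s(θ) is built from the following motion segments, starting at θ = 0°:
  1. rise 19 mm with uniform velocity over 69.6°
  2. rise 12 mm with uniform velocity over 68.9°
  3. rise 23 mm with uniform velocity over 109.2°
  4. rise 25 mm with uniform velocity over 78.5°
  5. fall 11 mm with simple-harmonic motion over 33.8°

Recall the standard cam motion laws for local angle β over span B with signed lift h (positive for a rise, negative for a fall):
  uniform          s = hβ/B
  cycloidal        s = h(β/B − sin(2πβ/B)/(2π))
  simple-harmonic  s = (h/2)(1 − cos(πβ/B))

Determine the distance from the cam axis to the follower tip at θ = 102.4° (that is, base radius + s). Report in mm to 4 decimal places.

seg 1 [0°–69.6°] uniform, h=19: full span → s += 19 → s = 19.0000
seg 2 [69.6°–138.5°] uniform, h=12: θ=102.4° here. β=32.8, B=68.9. 12·32.8/68.9 = 5.7126 → s = 24.7126
radial distance = base radius + s = 25 + 24.7126 = 49.7126

49.7126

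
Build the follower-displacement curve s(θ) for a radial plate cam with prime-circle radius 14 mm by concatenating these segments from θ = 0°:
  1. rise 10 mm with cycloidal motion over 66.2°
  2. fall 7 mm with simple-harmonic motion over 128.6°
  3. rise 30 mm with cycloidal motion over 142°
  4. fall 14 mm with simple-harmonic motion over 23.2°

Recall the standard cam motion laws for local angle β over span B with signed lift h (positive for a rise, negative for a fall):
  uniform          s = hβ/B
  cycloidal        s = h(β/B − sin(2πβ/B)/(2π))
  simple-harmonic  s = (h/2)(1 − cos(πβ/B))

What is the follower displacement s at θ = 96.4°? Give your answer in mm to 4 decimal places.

seg 1 [0°–66.2°] cycloidal, h=10: full span → s += 10 → s = 10.0000
seg 2 [66.2°–194.8°] simple-harmonic, h=-7: θ=96.4° here. β=30.2, B=128.6. -7/2·(1 − cos(π·0.2348)) = -0.9101 → s = 9.0899

9.0899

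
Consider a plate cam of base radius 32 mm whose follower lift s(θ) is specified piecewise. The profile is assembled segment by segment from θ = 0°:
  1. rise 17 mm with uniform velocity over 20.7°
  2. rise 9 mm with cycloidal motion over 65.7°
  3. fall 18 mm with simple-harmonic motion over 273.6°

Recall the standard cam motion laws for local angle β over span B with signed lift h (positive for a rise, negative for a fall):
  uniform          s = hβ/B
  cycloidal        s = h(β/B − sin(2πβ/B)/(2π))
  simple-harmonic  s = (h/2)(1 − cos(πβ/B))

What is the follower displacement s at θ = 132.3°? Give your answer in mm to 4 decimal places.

seg 1 [0°–20.7°] uniform, h=17: full span → s += 17 → s = 17.0000
seg 2 [20.7°–86.4°] cycloidal, h=9: full span → s += 9 → s = 26.0000
seg 3 [86.4°–360°] simple-harmonic, h=-18: θ=132.3° here. β=45.9, B=273.6. -18/2·(1 − cos(π·0.1678)) = -1.2213 → s = 24.7787

24.7787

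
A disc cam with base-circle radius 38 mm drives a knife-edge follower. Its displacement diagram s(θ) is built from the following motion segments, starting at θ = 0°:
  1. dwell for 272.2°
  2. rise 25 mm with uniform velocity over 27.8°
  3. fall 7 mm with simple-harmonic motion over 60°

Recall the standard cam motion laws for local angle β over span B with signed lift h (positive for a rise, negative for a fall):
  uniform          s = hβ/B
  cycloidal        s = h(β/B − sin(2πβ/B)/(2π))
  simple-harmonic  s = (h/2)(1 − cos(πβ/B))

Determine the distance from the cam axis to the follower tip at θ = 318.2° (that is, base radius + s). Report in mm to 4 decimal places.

seg 1 [0°–272.2°] dwell: s stays 0.0000
seg 2 [272.2°–300°] uniform, h=25: full span → s += 25 → s = 25.0000
seg 3 [300°–360°] simple-harmonic, h=-7: θ=318.2° here. β=18.2, B=60. -7/2·(1 − cos(π·0.3033)) = -1.4725 → s = 23.5275
radial distance = base radius + s = 38 + 23.5275 = 61.5275

61.5275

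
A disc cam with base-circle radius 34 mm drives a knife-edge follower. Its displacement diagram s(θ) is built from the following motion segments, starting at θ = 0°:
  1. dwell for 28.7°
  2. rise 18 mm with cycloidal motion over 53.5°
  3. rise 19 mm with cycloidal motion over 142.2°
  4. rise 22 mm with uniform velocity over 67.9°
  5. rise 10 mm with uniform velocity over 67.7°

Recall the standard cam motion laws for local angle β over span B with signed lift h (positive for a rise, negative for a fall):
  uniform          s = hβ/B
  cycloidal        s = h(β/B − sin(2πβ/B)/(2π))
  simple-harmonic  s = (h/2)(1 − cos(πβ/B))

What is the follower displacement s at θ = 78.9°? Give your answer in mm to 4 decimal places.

seg 1 [0°–28.7°] dwell: s stays 0.0000
seg 2 [28.7°–82.2°] cycloidal, h=18: θ=78.9° here. β=50.2, B=53.5. 18·(0.9383 − sin(2π·0.9383)/(2π)) = 17.9724 → s = 17.9724

17.9724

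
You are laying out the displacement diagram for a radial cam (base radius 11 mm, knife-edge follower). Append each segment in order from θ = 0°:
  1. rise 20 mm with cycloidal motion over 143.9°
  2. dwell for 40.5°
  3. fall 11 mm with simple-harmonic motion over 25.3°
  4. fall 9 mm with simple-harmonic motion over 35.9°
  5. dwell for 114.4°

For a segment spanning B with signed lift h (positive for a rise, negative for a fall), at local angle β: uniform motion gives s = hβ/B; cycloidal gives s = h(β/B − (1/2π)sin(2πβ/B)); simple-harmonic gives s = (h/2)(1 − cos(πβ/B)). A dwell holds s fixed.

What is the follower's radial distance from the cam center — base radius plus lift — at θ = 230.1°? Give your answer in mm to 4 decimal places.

seg 1 [0°–143.9°] cycloidal, h=20: full span → s += 20 → s = 20.0000
seg 2 [143.9°–184.4°] dwell: s stays 20.0000
seg 3 [184.4°–209.7°] simple-harmonic, h=-11: full span → s += -11 → s = 9.0000
seg 4 [209.7°–245.6°] simple-harmonic, h=-9: θ=230.1° here. β=20.4, B=35.9. -9/2·(1 − cos(π·0.5682)) = -5.4574 → s = 3.5426
radial distance = base radius + s = 11 + 3.5426 = 14.5426

14.5426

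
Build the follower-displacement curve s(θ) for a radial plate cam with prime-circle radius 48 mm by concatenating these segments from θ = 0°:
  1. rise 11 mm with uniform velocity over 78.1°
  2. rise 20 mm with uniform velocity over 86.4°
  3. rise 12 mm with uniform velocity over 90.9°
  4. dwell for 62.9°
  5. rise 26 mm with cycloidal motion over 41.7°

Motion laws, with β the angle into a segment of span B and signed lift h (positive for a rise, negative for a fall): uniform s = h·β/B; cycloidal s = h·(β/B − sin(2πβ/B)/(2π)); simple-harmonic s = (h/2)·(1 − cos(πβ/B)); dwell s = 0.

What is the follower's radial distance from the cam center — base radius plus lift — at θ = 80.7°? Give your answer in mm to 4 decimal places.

seg 1 [0°–78.1°] uniform, h=11: full span → s += 11 → s = 11.0000
seg 2 [78.1°–164.5°] uniform, h=20: θ=80.7° here. β=2.6, B=86.4. 20·2.6/86.4 = 0.6019 → s = 11.6019
radial distance = base radius + s = 48 + 11.6019 = 59.6019

59.6019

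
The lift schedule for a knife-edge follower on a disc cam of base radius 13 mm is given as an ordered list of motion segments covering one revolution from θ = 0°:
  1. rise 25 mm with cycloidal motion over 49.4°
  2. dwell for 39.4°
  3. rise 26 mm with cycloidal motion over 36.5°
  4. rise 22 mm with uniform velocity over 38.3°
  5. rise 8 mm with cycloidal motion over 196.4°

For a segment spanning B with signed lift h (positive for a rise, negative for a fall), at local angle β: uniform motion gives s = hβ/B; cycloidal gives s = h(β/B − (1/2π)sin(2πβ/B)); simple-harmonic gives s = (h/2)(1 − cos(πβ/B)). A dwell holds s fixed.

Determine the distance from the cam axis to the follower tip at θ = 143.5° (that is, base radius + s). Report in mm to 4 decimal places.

seg 1 [0°–49.4°] cycloidal, h=25: full span → s += 25 → s = 25.0000
seg 2 [49.4°–88.8°] dwell: s stays 25.0000
seg 3 [88.8°–125.3°] cycloidal, h=26: full span → s += 26 → s = 51.0000
seg 4 [125.3°–163.6°] uniform, h=22: θ=143.5° here. β=18.2, B=38.3. 22·18.2/38.3 = 10.4543 → s = 61.4543
radial distance = base radius + s = 13 + 61.4543 = 74.4543

74.4543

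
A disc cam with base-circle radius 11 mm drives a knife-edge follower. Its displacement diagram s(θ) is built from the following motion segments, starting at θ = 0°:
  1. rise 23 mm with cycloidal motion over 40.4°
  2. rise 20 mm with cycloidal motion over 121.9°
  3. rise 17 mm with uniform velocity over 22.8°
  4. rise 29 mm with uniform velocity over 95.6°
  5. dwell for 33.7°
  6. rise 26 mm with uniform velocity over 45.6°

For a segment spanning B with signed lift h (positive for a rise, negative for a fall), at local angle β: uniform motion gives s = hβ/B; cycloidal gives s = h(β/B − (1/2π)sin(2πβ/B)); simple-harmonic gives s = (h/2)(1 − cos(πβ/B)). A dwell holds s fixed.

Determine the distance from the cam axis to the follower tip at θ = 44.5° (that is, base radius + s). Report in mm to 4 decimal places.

seg 1 [0°–40.4°] cycloidal, h=23: full span → s += 23 → s = 23.0000
seg 2 [40.4°–162.3°] cycloidal, h=20: θ=44.5° here. β=4.1, B=121.9. 20·(0.0336 − sin(2π·0.0336)/(2π)) = 0.0050 → s = 23.0050
radial distance = base radius + s = 11 + 23.0050 = 34.0050

34.0050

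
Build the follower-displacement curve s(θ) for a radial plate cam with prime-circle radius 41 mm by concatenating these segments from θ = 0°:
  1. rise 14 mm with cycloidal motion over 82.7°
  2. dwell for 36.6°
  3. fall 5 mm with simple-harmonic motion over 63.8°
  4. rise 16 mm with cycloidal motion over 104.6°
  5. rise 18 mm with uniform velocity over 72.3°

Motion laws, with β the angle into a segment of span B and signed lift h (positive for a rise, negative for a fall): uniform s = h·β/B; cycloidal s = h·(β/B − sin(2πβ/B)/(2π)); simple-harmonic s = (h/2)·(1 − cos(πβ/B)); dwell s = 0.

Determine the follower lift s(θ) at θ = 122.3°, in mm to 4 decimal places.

seg 1 [0°–82.7°] cycloidal, h=14: full span → s += 14 → s = 14.0000
seg 2 [82.7°–119.3°] dwell: s stays 14.0000
seg 3 [119.3°–183.1°] simple-harmonic, h=-5: θ=122.3° here. β=3, B=63.8. -5/2·(1 − cos(π·0.0470)) = -0.0272 → s = 13.9728

13.9728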